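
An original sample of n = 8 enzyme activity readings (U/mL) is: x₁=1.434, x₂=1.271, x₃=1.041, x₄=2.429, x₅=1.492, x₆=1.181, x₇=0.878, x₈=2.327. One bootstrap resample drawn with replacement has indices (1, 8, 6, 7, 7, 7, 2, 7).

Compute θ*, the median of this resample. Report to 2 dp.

Resample values: 1.434, 2.327, 1.181, 0.878, 0.878, 0.878, 1.271, 0.878.
Sorted: 0.878, 0.878, 0.878, 0.878, 1.181, 1.271, 1.434, 2.327
Median = average of the two middle values = 1.03

θ* = 1.03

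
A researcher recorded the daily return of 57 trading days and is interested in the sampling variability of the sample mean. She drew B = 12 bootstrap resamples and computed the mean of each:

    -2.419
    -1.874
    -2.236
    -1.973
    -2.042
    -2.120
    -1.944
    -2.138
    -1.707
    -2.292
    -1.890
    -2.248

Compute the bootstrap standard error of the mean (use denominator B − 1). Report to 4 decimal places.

Bootstrap SE is the standard deviation of the 12 replicate means.
Mean of replicates: ((-2.419) + (-1.874) + (-2.236) + (-1.973) + (-2.042) + (-2.120) + (-1.944) + (-2.138) + (-1.707) + (-2.292) + (-1.890) + (-2.248)) / 12 = -24.88300 / 12 = -2.07358
Sum of squared deviations: (−0.34542)² + (+0.19958)² + (−0.16242)² + (+0.10058)² + (+0.03158)² + (−0.04642)² + (+0.12958)² + (−0.06442)² + (+0.36658)² + (−0.21842)² + (+0.18358)² + (−0.17442)² = 0.46595
Variance = 0.46595 / 11 = 0.04236
SE* = √0.04236

SE* = 0.2058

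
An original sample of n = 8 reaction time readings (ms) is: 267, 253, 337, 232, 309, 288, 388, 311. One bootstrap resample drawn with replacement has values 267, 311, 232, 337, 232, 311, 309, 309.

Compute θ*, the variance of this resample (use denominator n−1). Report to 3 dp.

Mean = 288.5000; sum of squared deviations = 11052.0000
s² = 11052.0000 / 7 = 1578.8571

θ* = 1578.857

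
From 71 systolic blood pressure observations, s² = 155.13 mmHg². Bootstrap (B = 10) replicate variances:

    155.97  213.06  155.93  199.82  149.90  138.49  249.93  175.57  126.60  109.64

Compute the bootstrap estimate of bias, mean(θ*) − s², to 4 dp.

bias = +12.3610

mean(θ*) = (155.97 + 213.06 + 155.93 + 199.82 + 149.90 + 138.49 + 249.93 + 175.57 + 126.60 + 109.64) / 10 = 167.49100
bias = 167.49100 − 155.13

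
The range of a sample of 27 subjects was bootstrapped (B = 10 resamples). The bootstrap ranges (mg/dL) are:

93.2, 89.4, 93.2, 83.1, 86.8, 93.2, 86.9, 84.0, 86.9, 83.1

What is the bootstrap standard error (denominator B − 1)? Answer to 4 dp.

SE* = 4.0955

Bootstrap SE is the standard deviation of the 10 replicate ranges.
Mean of replicates: (93.2 + 89.4 + 93.2 + 83.1 + 86.8 + 93.2 + 86.9 + 84.0 + 86.9 + 83.1) / 10 = 879.80000 / 10 = 87.98000
Sum of squared deviations: (+5.22000)² + (+1.42000)² + (+5.22000)² + (−4.88000)² + (−1.18000)² + (+5.22000)² + (−1.08000)² + (−3.98000)² + (−1.08000)² + (−4.88000)² = 150.95600
Variance = 150.95600 / 9 = 16.77289
SE* = √16.77289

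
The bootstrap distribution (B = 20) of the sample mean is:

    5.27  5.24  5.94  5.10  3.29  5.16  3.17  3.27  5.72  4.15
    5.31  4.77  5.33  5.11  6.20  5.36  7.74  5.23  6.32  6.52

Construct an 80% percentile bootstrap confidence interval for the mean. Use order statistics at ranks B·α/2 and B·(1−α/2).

(3.27, 6.32)

Sorted replicates: 3.17, 3.27, 3.29, 4.15, 4.77, 5.10, 5.11, 5.16, 5.23, 5.24, 5.27, 5.31, 5.33, 5.36, 5.72, 5.94, 6.20, 6.32, 6.52, 7.74
α = 0.20; lower rank = 20 × 0.100 = 2; upper rank = 20 × 0.900 = 18.
The 2nd smallest replicate is 3.27; the 18th is 6.32.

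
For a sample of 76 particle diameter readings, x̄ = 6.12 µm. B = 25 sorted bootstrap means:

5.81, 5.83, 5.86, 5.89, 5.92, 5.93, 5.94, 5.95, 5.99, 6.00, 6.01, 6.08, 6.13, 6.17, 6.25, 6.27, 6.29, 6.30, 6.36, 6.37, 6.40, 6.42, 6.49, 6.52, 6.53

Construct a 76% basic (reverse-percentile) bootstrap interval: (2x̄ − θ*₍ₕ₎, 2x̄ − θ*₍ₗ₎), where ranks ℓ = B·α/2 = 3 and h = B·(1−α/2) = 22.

Percentile endpoints at ranks 3 and 22: θ*₍3₎ = 5.86, θ*₍22₎ = 6.42.
Basic interval reflects these around x̄:
  lower = 2 × 6.12 − 6.42 = 5.82
  upper = 2 × 6.12 − 5.86 = 6.38

(5.82, 6.38)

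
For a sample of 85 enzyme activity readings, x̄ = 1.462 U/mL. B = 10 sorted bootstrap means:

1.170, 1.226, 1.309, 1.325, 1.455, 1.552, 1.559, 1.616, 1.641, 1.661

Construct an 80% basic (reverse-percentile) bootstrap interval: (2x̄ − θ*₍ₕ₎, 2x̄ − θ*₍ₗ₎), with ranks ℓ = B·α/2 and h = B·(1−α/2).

(1.283, 1.754)

Percentile endpoints at ranks 1 and 9: θ*₍1₎ = 1.170, θ*₍9₎ = 1.641.
Basic interval reflects these around x̄:
  lower = 2 × 1.462 − 1.641 = 1.283
  upper = 2 × 1.462 − 1.170 = 1.754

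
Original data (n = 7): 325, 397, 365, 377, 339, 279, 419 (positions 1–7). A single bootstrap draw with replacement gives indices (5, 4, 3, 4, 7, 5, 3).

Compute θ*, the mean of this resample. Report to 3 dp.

Resample values: 339, 377, 365, 377, 419, 339, 365.
Mean = (339 + 377 + 365 + 377 + 419 + 339 + 365) / 7 = 2581.0 / 7 = 368.714

θ* = 368.714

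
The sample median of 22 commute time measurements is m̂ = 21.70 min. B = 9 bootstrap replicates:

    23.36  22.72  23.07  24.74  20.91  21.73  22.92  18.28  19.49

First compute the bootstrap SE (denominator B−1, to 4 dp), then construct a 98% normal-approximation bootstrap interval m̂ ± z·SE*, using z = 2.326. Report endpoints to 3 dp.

(16.962, 26.438)

Mean of replicates = 21.9133; sum of squared deviations = 33.1988; SE* = √(33.1988/8) = 2.0371
Margin = 2.326 × 2.0371 = 4.7383
Interval: 21.70 ± 4.7383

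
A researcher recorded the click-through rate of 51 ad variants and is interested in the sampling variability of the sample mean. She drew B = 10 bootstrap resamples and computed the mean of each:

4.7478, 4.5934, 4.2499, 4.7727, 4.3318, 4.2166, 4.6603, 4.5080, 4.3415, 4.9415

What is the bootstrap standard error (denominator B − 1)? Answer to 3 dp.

Bootstrap SE is the standard deviation of the 10 replicate means.
Mean of replicates: (4.7478 + 4.5934 + 4.2499 + 4.7727 + 4.3318 + 4.2166 + 4.6603 + 4.5080 + 4.3415 + 4.9415) / 10 = 45.36350 / 10 = 4.53635
Sum of squared deviations: (+0.21145)² + (+0.05705)² + (−0.28645)² + (+0.23635)² + (−0.20455)² + (−0.31975)² + (+0.12395)² + (−0.02835)² + (−0.19485)² + (+0.40515)² = 0.54824
Variance = 0.54824 / 9 = 0.06092
SE* = √0.06092

SE* = 0.247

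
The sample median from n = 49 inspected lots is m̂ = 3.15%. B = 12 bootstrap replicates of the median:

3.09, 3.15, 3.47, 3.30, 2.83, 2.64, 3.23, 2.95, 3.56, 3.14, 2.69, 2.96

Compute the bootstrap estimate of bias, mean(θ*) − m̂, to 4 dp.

bias = −0.0658

mean(θ*) = (3.09 + 3.15 + 3.47 + 3.30 + 2.83 + 2.64 + 3.23 + 2.95 + 3.56 + 3.14 + 2.69 + 2.96) / 12 = 3.08417
bias = 3.08417 − 3.15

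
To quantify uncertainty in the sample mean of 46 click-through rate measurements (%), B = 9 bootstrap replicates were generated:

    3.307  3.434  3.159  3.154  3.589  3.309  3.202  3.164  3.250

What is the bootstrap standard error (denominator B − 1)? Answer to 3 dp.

Bootstrap SE is the standard deviation of the 9 replicate means.
Mean of replicates: (3.307 + 3.434 + 3.159 + 3.154 + 3.589 + 3.309 + 3.202 + 3.164 + 3.250) / 9 = 29.5680 / 9 = 3.2853
Sum of squared deviations: (+0.0217)² + (+0.1487)² + (−0.1263)² + (−0.1313)² + (+0.3037)² + (+0.0237)² + (−0.0833)² + (−0.1213)² + (−0.0353)² = 0.1715
Variance = 0.1715 / 8 = 0.0214
SE* = √0.0214

SE* = 0.146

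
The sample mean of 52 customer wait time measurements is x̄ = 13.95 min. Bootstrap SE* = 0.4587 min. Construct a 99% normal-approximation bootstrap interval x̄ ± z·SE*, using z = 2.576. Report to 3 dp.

(12.768, 15.132)

Margin = 2.576 × 0.4587 = 1.1816
Interval: 13.95 ± 1.1816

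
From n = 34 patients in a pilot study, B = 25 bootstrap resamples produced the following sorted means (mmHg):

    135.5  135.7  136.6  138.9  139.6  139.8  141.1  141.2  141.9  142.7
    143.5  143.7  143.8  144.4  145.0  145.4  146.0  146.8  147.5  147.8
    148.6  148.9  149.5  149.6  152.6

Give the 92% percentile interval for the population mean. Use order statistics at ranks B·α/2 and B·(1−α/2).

α = 0.08; lower rank = 25 × 0.040 = 1; upper rank = 25 × 0.960 = 24.
The 1st smallest replicate is 135.5; the 24th is 149.6.

(135.5, 149.6)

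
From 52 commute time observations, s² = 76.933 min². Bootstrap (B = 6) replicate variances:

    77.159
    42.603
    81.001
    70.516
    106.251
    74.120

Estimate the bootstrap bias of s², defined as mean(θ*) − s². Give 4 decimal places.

mean(θ*) = (77.159 + 42.603 + 81.001 + 70.516 + 106.251 + 74.120) / 6 = 75.27500
bias = 75.27500 − 76.933

bias = −1.6580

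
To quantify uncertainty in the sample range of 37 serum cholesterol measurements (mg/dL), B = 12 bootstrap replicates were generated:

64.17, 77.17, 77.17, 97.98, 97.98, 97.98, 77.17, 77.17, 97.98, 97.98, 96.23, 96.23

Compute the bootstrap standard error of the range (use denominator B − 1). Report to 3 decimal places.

SE* = 12.323

Bootstrap SE is the standard deviation of the 12 replicate ranges.
Mean of replicates: (64.17 + 77.17 + 77.17 + 97.98 + 97.98 + 97.98 + 77.17 + 77.17 + 97.98 + 97.98 + 96.23 + 96.23) / 12 = 1055.2100 / 12 = 87.9342
Sum of squared deviations: (−23.7642)² + (−10.7642)² + (−10.7642)² + (+10.0458)² + (+10.0458)² + (+10.0458)² + (−10.7642)² + (−10.7642)² + (+10.0458)² + (+10.0458)² + (+8.2958)² + (+8.2958)² = 1670.4403
Variance = 1670.4403 / 11 = 151.8582
SE* = √151.8582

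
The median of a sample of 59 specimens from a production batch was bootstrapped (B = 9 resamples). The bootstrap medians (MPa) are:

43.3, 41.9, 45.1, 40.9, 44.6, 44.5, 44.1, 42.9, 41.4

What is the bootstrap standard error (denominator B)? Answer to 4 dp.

SE* = 1.4294

Bootstrap SE is the standard deviation of the 9 replicate medians.
Mean of replicates: (43.3 + 41.9 + 45.1 + 40.9 + 44.6 + 44.5 + 44.1 + 42.9 + 41.4) / 9 = 388.70000 / 9 = 43.18889
Sum of squared deviations: (+0.11111)² + (−1.28889)² + (+1.91111)² + (−2.28889)² + (+1.41111)² + (+1.31111)² + (+0.91111)² + (−0.28889)² + (−1.78889)² = 18.38889
Variance = 18.38889 / 9 = 2.04321
SE* = √2.04321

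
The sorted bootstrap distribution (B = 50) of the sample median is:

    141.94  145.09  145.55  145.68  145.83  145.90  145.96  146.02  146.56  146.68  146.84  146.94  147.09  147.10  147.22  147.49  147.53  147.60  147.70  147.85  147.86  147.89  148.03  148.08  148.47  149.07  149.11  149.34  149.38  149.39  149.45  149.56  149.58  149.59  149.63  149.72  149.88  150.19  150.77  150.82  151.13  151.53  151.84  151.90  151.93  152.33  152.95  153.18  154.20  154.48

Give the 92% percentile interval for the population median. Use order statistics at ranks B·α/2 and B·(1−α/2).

α = 0.08; lower rank = 50 × 0.040 = 2; upper rank = 50 × 0.960 = 48.
The 2nd smallest replicate is 145.09; the 48th is 153.18.

(145.09, 153.18)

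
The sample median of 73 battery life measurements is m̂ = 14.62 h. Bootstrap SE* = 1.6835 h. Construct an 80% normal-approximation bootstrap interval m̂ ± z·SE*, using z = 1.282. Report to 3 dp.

(12.462, 16.778)

Margin = 1.282 × 1.6835 = 2.1582
Interval: 14.62 ± 2.1582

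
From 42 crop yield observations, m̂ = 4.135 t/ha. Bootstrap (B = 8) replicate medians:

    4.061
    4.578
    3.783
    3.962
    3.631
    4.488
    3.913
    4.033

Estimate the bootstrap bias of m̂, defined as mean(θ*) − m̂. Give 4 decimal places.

mean(θ*) = (4.061 + 4.578 + 3.783 + 3.962 + 3.631 + 4.488 + 3.913 + 4.033) / 8 = 4.05612
bias = 4.05612 − 4.135

bias = −0.0789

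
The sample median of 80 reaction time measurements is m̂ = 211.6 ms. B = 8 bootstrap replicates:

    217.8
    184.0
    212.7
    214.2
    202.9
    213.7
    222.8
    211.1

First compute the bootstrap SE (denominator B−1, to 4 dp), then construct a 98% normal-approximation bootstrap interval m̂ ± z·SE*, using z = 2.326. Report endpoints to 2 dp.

Mean of replicates = 209.9000; sum of squared deviations = 990.8400; SE* = √(990.8400/7) = 11.8974
Margin = 2.326 × 11.8974 = 27.673
Interval: 211.6 ± 27.673

(183.93, 239.27)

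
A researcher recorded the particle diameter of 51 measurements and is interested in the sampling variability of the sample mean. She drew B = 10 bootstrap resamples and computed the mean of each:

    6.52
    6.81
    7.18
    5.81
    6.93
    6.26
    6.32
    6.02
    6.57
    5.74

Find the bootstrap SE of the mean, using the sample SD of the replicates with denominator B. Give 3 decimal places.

SE* = 0.453

Bootstrap SE is the standard deviation of the 10 replicate means.
Mean of replicates: (6.52 + 6.81 + 7.18 + 5.81 + 6.93 + 6.26 + 6.32 + 6.02 + 6.57 + 5.74) / 10 = 64.1600 / 10 = 6.4160
Sum of squared deviations: (+0.1040)² + (+0.3940)² + (+0.7640)² + (−0.6060)² + (+0.5140)² + (−0.1560)² + (−0.0960)² + (−0.3960)² + (+0.1540)² + (−0.6760)² = 2.0522
Variance = 2.0522 / 10 = 0.2052
SE* = √0.2052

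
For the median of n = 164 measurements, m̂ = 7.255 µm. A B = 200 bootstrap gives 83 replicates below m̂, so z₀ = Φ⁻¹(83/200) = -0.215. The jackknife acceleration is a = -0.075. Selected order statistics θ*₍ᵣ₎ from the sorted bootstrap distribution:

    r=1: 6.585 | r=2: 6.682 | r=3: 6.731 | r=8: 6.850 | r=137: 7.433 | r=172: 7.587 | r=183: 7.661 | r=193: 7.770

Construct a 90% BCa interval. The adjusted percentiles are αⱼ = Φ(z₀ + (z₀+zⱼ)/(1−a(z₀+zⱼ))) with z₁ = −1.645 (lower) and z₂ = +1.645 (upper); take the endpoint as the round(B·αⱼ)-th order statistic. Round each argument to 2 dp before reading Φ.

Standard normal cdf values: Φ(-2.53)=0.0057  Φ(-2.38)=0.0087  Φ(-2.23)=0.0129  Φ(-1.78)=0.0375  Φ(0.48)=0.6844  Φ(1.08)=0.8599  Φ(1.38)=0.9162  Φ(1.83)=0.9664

Lower: z₀ + z₁ = -0.215 + (-1.645) = -1.860; 1 − a(z₀+z₁) = 1 − (-0.075)(-1.860) = 0.8605; argument = -0.215 + (-1.860)/0.8605 = -2.3765 → -2.38.
α₁ = Φ(-2.38) = 0.0087; rank = round(200 × 0.0087) = 2; θ*₍2₎ = 6.682.
Upper: z₀ + z₂ = 1.430; 1 − a(z₀+z₂) = 1.1073; argument = 1.0765 → 1.08; α₂ = 0.8599; rank = 172; θ*₍172₎ = 7.587.

(6.682, 7.587)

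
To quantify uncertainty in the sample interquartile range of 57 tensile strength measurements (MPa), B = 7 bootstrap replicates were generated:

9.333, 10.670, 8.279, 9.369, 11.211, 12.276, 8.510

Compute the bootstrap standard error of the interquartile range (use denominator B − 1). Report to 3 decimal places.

SE* = 1.478

Bootstrap SE is the standard deviation of the 7 replicate interquartile ranges.
Mean of replicates: (9.333 + 10.670 + 8.279 + 9.369 + 11.211 + 12.276 + 8.510) / 7 = 69.6480 / 7 = 9.9497
Sum of squared deviations: (−0.6167)² + (+0.7203)² + (−1.6707)² + (−0.5807)² + (+1.2613)² + (+2.3263)² + (−1.4397)² = 13.1029
Variance = 13.1029 / 6 = 2.1838
SE* = √2.1838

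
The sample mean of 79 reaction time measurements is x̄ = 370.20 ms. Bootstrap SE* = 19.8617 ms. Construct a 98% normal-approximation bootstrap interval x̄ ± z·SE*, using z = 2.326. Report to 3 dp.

Margin = 2.326 × 19.8617 = 46.1983
Interval: 370.20 ± 46.1983

(324.002, 416.398)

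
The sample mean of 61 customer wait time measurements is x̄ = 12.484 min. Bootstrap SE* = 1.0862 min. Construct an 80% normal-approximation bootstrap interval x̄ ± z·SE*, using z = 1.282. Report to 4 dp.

(11.0915, 13.8765)

Margin = 1.282 × 1.0862 = 1.39251
Interval: 12.484 ± 1.39251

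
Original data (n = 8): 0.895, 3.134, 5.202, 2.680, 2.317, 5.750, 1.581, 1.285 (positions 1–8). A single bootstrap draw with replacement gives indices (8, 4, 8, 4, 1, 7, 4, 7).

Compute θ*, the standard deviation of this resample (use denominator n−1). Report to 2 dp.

θ* = 0.73

Resample values: 1.285, 2.680, 1.285, 2.680, 0.895, 1.581, 2.680, 1.581.
Mean = 1.8334; sum of squared deviations = 3.7597
s² = 3.7597 / 7 = 0.5371
s = √0.5371 = 0.73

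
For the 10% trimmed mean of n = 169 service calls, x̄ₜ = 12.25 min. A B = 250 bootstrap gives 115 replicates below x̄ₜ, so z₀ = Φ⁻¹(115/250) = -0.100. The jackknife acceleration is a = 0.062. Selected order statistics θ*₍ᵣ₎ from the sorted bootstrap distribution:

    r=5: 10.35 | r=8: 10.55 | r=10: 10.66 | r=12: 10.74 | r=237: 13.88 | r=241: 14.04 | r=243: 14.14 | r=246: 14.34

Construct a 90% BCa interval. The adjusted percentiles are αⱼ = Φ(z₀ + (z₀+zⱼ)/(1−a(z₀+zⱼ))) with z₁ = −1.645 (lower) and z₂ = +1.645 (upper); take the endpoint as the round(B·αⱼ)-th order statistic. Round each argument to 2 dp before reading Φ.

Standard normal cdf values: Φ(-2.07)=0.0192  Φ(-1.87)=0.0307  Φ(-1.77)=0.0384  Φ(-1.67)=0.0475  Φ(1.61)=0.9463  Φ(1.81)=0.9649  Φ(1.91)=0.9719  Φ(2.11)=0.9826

Lower: z₀ + z₁ = -0.100 + (-1.645) = -1.745; 1 − a(z₀+z₁) = 1 − (0.062)(-1.745) = 1.1082; argument = -0.100 + (-1.745)/1.1082 = -1.6746 → -1.67.
α₁ = Φ(-1.67) = 0.0475; rank = round(250 × 0.0475) = 12; θ*₍12₎ = 10.74.
Upper: z₀ + z₂ = 1.545; 1 − a(z₀+z₂) = 0.9042; argument = 1.6087 → 1.61; α₂ = 0.9463; rank = 237; θ*₍237₎ = 13.88.

(10.74, 13.88)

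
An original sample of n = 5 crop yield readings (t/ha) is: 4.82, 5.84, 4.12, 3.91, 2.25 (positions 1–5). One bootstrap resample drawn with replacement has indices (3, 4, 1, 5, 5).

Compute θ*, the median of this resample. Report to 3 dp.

θ* = 3.910

Resample values: 4.12, 3.91, 4.82, 2.25, 2.25.
Sorted: 2.25, 2.25, 3.91, 4.12, 4.82
Median = middle value = 3.910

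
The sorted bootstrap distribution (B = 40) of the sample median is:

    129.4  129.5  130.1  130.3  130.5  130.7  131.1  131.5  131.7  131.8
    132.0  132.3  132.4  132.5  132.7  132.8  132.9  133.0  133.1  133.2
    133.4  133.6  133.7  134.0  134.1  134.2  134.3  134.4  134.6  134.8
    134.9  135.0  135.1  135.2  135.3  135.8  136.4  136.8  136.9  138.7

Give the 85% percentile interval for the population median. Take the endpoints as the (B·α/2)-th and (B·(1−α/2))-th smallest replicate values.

α = 0.15; lower rank = 40 × 0.075 = 3; upper rank = 40 × 0.925 = 37.
The 3rd smallest replicate is 130.1; the 37th is 136.4.

(130.1, 136.4)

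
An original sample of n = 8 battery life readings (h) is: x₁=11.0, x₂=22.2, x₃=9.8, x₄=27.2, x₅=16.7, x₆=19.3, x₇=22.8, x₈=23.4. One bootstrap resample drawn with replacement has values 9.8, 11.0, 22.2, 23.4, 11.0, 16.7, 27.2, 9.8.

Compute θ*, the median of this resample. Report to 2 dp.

Sorted: 9.8, 9.8, 11.0, 11.0, 16.7, 22.2, 23.4, 27.2
Median = average of the two middle values = 13.85

θ* = 13.85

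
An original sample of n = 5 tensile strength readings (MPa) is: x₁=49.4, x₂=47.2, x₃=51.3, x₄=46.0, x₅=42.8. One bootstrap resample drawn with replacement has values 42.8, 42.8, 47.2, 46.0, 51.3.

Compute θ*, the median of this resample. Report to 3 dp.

θ* = 46.000

Sorted: 42.8, 42.8, 46.0, 47.2, 51.3
Median = middle value = 46.000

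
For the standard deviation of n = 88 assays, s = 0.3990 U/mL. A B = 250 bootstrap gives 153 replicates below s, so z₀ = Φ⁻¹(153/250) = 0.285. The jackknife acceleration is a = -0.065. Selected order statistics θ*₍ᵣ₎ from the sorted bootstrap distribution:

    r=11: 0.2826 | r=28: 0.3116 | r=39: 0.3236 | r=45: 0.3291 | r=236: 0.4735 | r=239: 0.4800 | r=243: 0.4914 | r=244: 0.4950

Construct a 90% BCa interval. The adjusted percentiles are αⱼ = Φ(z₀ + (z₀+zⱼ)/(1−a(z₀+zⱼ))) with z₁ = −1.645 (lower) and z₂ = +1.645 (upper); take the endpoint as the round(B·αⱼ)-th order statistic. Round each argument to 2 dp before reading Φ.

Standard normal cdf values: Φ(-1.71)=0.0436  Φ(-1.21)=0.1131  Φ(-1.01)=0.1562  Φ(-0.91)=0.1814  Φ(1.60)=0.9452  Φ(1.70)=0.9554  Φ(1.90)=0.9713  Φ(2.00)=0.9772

(0.3116, 0.4950)

Lower: z₀ + z₁ = 0.285 + (-1.645) = -1.360; 1 − a(z₀+z₁) = 1 − (-0.065)(-1.360) = 0.9116; argument = 0.285 + (-1.360)/0.9116 = -1.2069 → -1.21.
α₁ = Φ(-1.21) = 0.1131; rank = round(250 × 0.1131) = 28; θ*₍28₎ = 0.3116.
Upper: z₀ + z₂ = 1.930; 1 − a(z₀+z₂) = 1.1255; argument = 1.9999 → 2.00; α₂ = 0.9772; rank = 244; θ*₍244₎ = 0.4950.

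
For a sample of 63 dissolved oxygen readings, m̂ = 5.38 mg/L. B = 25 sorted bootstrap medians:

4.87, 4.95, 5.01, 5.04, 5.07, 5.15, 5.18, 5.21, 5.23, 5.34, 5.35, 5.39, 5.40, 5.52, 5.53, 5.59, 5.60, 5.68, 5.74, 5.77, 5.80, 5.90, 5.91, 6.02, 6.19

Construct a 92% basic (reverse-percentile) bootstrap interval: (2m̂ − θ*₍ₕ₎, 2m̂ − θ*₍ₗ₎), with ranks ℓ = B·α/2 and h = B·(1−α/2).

Percentile endpoints at ranks 1 and 24: θ*₍1₎ = 4.87, θ*₍24₎ = 6.02.
Basic interval reflects these around m̂:
  lower = 2 × 5.38 − 6.02 = 4.74
  upper = 2 × 5.38 − 4.87 = 5.89

(4.74, 5.89)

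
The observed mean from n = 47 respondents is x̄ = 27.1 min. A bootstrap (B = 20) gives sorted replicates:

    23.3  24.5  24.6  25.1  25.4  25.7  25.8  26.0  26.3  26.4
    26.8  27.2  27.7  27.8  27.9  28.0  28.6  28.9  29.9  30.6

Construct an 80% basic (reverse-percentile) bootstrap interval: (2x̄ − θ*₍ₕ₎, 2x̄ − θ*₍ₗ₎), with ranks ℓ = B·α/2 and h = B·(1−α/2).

(25.3, 29.7)

Percentile endpoints at ranks 2 and 18: θ*₍2₎ = 24.5, θ*₍18₎ = 28.9.
Basic interval reflects these around x̄:
  lower = 2 × 27.1 − 28.9 = 25.3
  upper = 2 × 27.1 − 24.5 = 29.7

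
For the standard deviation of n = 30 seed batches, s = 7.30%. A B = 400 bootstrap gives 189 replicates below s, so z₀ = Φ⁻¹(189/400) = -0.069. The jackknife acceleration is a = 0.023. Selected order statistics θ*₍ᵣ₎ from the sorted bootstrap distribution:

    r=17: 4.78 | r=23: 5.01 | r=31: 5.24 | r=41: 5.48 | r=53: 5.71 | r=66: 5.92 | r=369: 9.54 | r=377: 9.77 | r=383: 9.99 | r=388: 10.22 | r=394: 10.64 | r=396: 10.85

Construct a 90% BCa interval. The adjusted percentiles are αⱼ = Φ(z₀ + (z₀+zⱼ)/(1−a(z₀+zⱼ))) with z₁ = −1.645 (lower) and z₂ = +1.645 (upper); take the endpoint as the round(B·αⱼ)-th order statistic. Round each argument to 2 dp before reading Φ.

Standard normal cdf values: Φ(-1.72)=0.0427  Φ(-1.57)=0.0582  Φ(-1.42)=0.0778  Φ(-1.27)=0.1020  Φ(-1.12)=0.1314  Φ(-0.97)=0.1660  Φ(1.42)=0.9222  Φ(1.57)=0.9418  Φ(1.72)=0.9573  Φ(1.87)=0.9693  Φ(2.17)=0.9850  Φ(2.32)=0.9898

(4.78, 9.77)

Lower: z₀ + z₁ = -0.069 + (-1.645) = -1.714; 1 − a(z₀+z₁) = 1 − (0.023)(-1.714) = 1.0394; argument = -0.069 + (-1.714)/1.0394 = -1.7180 → -1.72.
α₁ = Φ(-1.72) = 0.0427; rank = round(400 × 0.0427) = 17; θ*₍17₎ = 4.78.
Upper: z₀ + z₂ = 1.576; 1 − a(z₀+z₂) = 0.9638; argument = 1.5663 → 1.57; α₂ = 0.9418; rank = 377; θ*₍377₎ = 9.77.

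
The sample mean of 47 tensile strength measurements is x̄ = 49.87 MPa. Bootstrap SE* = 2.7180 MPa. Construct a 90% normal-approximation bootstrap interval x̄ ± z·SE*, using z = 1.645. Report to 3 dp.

(45.399, 54.341)

Margin = 1.645 × 2.7180 = 4.4711
Interval: 49.87 ± 4.4711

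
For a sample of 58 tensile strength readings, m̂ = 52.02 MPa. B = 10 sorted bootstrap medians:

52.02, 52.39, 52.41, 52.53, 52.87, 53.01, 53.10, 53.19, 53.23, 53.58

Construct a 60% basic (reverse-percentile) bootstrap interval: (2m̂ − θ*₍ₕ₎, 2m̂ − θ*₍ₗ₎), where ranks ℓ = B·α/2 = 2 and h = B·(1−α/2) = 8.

(50.85, 51.65)

Percentile endpoints at ranks 2 and 8: θ*₍2₎ = 52.39, θ*₍8₎ = 53.19.
Basic interval reflects these around m̂:
  lower = 2 × 52.02 − 53.19 = 50.85
  upper = 2 × 52.02 − 52.39 = 51.65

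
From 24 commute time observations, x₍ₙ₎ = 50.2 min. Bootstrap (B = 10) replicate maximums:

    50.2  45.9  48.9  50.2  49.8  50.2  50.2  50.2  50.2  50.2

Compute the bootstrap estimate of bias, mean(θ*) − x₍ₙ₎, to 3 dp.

mean(θ*) = (50.2 + 45.9 + 48.9 + 50.2 + 49.8 + 50.2 + 50.2 + 50.2 + 50.2 + 50.2) / 10 = 49.6000
bias = 49.6000 − 50.2

bias = −0.600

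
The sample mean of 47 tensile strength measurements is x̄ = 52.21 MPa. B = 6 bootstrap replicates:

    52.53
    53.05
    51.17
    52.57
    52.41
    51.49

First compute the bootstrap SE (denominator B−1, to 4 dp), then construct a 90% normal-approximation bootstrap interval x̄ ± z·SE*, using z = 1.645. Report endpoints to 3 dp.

Mean of replicates = 52.2033; sum of squared deviations = 2.5773; SE* = √(2.5773/5) = 0.7180
Margin = 1.645 × 0.7180 = 1.1811
Interval: 52.21 ± 1.1811

(51.029, 53.391)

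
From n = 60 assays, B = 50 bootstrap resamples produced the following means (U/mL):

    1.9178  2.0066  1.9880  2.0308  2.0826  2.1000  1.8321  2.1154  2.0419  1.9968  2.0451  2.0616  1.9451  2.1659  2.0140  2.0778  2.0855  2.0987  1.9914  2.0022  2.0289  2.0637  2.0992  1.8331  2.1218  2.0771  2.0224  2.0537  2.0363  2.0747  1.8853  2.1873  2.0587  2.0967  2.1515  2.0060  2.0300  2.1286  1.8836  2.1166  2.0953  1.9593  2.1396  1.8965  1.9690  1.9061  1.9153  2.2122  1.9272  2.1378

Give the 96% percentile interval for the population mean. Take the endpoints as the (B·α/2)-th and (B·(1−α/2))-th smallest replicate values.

(1.8321, 2.1873)

Sorted replicates: 1.8321, 1.8331, 1.8836, 1.8853, 1.8965, 1.9061, 1.9153, 1.9178, 1.9272, 1.9451, 1.9593, 1.9690, 1.9880, 1.9914, 1.9968, 2.0022, 2.0060, 2.0066, 2.0140, 2.0224, 2.0289, 2.0300, 2.0308, 2.0363, 2.0419, 2.0451, 2.0537, 2.0587, 2.0616, 2.0637, 2.0747, 2.0771, 2.0778, 2.0826, 2.0855, 2.0953, 2.0967, 2.0987, 2.0992, 2.1000, 2.1154, 2.1166, 2.1218, 2.1286, 2.1378, 2.1396, 2.1515, 2.1659, 2.1873, 2.2122
α = 0.04; lower rank = 50 × 0.020 = 1; upper rank = 50 × 0.980 = 49.
The 1st smallest replicate is 1.8321; the 49th is 2.1873.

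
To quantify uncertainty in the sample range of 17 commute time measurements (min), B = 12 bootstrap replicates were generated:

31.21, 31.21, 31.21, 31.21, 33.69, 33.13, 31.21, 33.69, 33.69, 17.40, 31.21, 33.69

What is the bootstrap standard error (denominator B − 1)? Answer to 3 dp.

Bootstrap SE is the standard deviation of the 12 replicate ranges.
Mean of replicates: (31.21 + 31.21 + 31.21 + 31.21 + 33.69 + 33.13 + 31.21 + 33.69 + 33.69 + 17.40 + 31.21 + 33.69) / 12 = 372.5500 / 12 = 31.0458
Sum of squared deviations: (+0.1642)² + (+0.1642)² + (+0.1642)² + (+0.1642)² + (+2.6442)² + (+2.0842)² + (+0.1642)² + (+2.6442)² + (+2.6442)² + (−13.6458)² + (+0.1642)² + (+2.6442)² = 218.6807
Variance = 218.6807 / 11 = 19.8801
SE* = √19.8801

SE* = 4.459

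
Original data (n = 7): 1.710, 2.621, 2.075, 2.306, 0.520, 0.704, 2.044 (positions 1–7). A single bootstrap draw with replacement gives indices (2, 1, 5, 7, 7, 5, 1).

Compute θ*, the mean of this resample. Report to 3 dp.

Resample values: 2.621, 1.710, 0.520, 2.044, 2.044, 0.520, 1.710.
Mean = (2.621 + 1.710 + 0.520 + 2.044 + 2.044 + 0.520 + 1.710) / 7 = 11.1690 / 7 = 1.596

θ* = 1.596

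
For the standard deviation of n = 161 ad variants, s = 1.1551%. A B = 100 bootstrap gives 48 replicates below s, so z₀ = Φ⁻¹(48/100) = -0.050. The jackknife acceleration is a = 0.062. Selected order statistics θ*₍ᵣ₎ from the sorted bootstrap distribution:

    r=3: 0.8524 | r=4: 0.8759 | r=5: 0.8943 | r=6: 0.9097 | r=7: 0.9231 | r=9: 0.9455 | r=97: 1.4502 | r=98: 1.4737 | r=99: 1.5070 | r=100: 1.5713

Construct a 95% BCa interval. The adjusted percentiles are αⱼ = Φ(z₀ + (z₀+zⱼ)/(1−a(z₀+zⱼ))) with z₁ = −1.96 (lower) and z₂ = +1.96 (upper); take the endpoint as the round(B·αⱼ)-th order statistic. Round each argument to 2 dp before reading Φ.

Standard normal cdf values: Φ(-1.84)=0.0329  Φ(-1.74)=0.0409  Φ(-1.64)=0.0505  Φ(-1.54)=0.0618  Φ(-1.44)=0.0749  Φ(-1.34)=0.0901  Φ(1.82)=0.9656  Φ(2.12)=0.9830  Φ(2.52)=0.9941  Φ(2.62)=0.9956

Lower: z₀ + z₁ = -0.050 + (-1.960) = -2.010; 1 − a(z₀+z₁) = 1 − (0.062)(-2.010) = 1.1246; argument = -0.050 + (-2.010)/1.1246 = -1.8373 → -1.84.
α₁ = Φ(-1.84) = 0.0329; rank = round(100 × 0.0329) = 3; θ*₍3₎ = 0.8524.
Upper: z₀ + z₂ = 1.910; 1 − a(z₀+z₂) = 0.8816; argument = 2.1166 → 2.12; α₂ = 0.9830; rank = 98; θ*₍98₎ = 1.4737.

(0.8524, 1.4737)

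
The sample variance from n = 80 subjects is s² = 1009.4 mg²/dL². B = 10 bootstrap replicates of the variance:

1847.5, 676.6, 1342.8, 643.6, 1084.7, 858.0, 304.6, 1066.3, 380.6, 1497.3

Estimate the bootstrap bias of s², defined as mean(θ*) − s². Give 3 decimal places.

mean(θ*) = (1847.5 + 676.6 + 1342.8 + 643.6 + 1084.7 + 858.0 + 304.6 + 1066.3 + 380.6 + 1497.3) / 10 = 970.2000
bias = 970.2000 − 1009.4

bias = −39.200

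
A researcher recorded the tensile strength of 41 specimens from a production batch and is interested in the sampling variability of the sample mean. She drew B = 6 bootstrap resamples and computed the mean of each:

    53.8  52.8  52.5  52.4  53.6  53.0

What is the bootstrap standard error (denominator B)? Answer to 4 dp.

SE* = 0.5241

Bootstrap SE is the standard deviation of the 6 replicate means.
Mean of replicates: (53.8 + 52.8 + 52.5 + 52.4 + 53.6 + 53.0) / 6 = 318.10000 / 6 = 53.01667
Sum of squared deviations: (+0.78333)² + (−0.21667)² + (−0.51667)² + (−0.61667)² + (+0.58333)² + (−0.01667)² = 1.64833
Variance = 1.64833 / 6 = 0.27472
SE* = √0.27472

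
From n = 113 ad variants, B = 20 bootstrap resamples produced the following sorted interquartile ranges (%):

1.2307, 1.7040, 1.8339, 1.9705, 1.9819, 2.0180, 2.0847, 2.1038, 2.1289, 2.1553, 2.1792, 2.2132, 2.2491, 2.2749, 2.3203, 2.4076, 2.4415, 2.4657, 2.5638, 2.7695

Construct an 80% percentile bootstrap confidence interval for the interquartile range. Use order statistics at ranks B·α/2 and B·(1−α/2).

(1.7040, 2.4657)

α = 0.20; lower rank = 20 × 0.100 = 2; upper rank = 20 × 0.900 = 18.
The 2nd smallest replicate is 1.7040; the 18th is 2.4657.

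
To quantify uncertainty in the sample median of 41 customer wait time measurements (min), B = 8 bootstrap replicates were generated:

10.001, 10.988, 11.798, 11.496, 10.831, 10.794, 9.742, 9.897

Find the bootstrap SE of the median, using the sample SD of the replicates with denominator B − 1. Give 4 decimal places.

SE* = 0.7558

Bootstrap SE is the standard deviation of the 8 replicate medians.
Mean of replicates: (10.001 + 10.988 + 11.798 + 11.496 + 10.831 + 10.794 + 9.742 + 9.897) / 8 = 85.54700 / 8 = 10.69337
Sum of squared deviations: (−0.69238)² + (+0.29462)² + (+1.10463)² + (+0.80263)² + (+0.13762)² + (+0.10063)² + (−0.95137)² + (−0.79637)² = 3.99898
Variance = 3.99898 / 7 = 0.57128
SE* = √0.57128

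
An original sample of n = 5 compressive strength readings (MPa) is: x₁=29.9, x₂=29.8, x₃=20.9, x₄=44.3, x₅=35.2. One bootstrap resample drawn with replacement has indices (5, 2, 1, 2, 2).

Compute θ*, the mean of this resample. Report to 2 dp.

θ* = 30.90

Resample values: 35.2, 29.8, 29.9, 29.8, 29.8.
Mean = (35.2 + 29.8 + 29.9 + 29.8 + 29.8) / 5 = 154.50 / 5 = 30.90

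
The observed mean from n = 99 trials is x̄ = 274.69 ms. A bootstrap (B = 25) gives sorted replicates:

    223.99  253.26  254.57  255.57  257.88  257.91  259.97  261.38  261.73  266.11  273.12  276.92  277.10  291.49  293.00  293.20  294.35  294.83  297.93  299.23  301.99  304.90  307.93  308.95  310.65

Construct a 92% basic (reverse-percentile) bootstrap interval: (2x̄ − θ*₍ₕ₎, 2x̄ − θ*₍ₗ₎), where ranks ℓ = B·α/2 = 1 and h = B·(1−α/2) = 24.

Percentile endpoints at ranks 1 and 24: θ*₍1₎ = 223.99, θ*₍24₎ = 308.95.
Basic interval reflects these around x̄:
  lower = 2 × 274.69 − 308.95 = 240.43
  upper = 2 × 274.69 − 223.99 = 325.39

(240.43, 325.39)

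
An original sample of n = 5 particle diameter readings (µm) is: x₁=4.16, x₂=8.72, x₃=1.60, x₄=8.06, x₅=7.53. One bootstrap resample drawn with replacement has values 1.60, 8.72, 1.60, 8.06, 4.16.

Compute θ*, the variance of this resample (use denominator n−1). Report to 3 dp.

θ* = 11.720

Mean = 4.8280; sum of squared deviations = 46.8797
s² = 46.8797 / 4 = 11.7199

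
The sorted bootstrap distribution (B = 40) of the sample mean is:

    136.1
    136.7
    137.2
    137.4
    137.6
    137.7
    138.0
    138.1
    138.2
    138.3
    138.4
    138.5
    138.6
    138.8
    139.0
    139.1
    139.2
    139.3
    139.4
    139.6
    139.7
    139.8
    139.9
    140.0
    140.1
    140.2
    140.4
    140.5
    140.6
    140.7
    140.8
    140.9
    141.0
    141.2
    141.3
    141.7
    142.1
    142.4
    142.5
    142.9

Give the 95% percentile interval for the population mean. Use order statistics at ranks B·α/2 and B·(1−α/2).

α = 0.05; lower rank = 40 × 0.025 = 1; upper rank = 40 × 0.975 = 39.
The 1st smallest replicate is 136.1; the 39th is 142.5.

(136.1, 142.5)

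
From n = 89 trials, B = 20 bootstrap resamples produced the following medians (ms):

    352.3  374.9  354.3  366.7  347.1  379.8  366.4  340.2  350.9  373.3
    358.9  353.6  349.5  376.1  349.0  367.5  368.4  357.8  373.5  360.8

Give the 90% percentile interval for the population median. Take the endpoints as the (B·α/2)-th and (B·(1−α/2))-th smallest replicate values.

(340.2, 376.1)

Sorted replicates: 340.2, 347.1, 349.0, 349.5, 350.9, 352.3, 353.6, 354.3, 357.8, 358.9, 360.8, 366.4, 366.7, 367.5, 368.4, 373.3, 373.5, 374.9, 376.1, 379.8
α = 0.10; lower rank = 20 × 0.050 = 1; upper rank = 20 × 0.950 = 19.
The 1st smallest replicate is 340.2; the 19th is 376.1.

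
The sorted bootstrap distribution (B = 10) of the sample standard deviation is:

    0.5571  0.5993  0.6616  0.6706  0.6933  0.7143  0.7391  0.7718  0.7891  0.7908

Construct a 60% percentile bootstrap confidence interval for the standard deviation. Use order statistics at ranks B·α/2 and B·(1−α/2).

α = 0.40; lower rank = 10 × 0.200 = 2; upper rank = 10 × 0.800 = 8.
The 2nd smallest replicate is 0.5993; the 8th is 0.7718.

(0.5993, 0.7718)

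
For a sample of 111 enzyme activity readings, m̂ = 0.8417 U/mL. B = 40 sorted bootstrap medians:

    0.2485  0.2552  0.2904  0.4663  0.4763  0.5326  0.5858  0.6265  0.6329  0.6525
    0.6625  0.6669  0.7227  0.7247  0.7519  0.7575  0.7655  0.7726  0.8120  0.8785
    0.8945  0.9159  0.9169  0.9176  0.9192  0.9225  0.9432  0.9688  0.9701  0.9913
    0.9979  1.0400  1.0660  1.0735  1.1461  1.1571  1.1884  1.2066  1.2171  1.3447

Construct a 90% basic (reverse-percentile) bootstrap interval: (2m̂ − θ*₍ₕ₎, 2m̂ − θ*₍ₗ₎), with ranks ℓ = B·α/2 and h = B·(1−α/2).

Percentile endpoints at ranks 2 and 38: θ*₍2₎ = 0.2552, θ*₍38₎ = 1.2066.
Basic interval reflects these around m̂:
  lower = 2 × 0.8417 − 1.2066 = 0.4768
  upper = 2 × 0.8417 − 0.2552 = 1.4282

(0.4768, 1.4282)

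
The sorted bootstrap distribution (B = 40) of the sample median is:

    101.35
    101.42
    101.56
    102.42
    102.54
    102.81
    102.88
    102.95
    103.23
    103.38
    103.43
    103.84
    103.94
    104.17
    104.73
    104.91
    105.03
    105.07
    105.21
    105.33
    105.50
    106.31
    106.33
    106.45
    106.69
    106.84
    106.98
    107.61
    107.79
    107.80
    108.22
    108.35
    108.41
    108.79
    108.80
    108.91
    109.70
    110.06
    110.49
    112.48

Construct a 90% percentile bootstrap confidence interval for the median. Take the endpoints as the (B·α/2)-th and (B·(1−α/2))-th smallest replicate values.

α = 0.10; lower rank = 40 × 0.050 = 2; upper rank = 40 × 0.950 = 38.
The 2nd smallest replicate is 101.42; the 38th is 110.06.

(101.42, 110.06)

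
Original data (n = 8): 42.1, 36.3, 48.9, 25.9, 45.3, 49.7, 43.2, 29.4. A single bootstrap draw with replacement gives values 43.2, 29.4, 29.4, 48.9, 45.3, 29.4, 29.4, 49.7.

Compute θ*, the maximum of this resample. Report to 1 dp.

Maximum = 49.7

θ* = 49.7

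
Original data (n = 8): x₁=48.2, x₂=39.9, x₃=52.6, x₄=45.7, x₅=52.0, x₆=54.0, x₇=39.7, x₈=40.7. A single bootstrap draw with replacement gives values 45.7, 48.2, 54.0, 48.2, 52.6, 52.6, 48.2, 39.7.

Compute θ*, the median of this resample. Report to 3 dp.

Sorted: 39.7, 45.7, 48.2, 48.2, 48.2, 52.6, 52.6, 54.0
Median = average of the two middle values = 48.200

θ* = 48.200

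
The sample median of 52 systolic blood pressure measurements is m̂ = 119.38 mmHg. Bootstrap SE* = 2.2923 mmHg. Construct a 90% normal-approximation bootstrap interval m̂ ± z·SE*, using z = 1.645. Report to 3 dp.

(115.609, 123.151)

Margin = 1.645 × 2.2923 = 3.7708
Interval: 119.38 ± 3.7708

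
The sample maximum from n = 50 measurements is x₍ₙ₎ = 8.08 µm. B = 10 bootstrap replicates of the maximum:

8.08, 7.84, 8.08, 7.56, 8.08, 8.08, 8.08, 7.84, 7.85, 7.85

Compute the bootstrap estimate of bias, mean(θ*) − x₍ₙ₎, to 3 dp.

mean(θ*) = (8.08 + 7.84 + 8.08 + 7.56 + 8.08 + 8.08 + 8.08 + 7.84 + 7.85 + 7.85) / 10 = 7.9340
bias = 7.9340 − 8.08

bias = −0.146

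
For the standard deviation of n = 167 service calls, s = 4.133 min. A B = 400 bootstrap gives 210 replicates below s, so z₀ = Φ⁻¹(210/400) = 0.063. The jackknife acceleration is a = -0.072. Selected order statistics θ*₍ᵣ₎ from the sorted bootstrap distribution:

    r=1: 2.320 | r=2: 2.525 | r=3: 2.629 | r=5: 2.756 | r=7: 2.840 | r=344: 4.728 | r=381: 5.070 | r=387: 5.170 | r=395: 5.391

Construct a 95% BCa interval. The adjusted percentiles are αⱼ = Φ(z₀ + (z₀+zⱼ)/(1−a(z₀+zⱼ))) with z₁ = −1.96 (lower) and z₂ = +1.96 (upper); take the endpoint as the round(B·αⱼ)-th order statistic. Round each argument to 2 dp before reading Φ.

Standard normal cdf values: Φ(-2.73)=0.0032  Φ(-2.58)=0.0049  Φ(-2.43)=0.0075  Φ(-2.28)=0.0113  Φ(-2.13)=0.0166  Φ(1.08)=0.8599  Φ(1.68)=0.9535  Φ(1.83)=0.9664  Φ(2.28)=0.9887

(2.840, 5.170)

Lower: z₀ + z₁ = 0.063 + (-1.960) = -1.897; 1 − a(z₀+z₁) = 1 − (-0.072)(-1.897) = 0.8634; argument = 0.063 + (-1.897)/0.8634 = -2.1341 → -2.13.
α₁ = Φ(-2.13) = 0.0166; rank = round(400 × 0.0166) = 7; θ*₍7₎ = 2.840.
Upper: z₀ + z₂ = 2.023; 1 − a(z₀+z₂) = 1.1457; argument = 1.8288 → 1.83; α₂ = 0.9664; rank = 387; θ*₍387₎ = 5.170.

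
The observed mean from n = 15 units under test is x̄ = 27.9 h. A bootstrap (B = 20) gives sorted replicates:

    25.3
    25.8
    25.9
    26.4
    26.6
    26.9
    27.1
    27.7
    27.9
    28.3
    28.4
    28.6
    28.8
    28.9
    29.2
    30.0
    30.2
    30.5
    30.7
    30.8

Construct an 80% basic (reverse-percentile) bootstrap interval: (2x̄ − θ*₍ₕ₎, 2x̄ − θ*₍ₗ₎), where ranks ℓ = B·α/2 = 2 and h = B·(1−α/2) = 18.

(25.3, 30.0)

Percentile endpoints at ranks 2 and 18: θ*₍2₎ = 25.8, θ*₍18₎ = 30.5.
Basic interval reflects these around x̄:
  lower = 2 × 27.9 − 30.5 = 25.3
  upper = 2 × 27.9 − 25.8 = 30.0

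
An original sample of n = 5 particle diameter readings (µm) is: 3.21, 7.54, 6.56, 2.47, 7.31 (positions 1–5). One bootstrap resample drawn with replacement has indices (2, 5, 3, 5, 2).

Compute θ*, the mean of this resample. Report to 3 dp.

θ* = 7.252

Resample values: 7.54, 7.31, 6.56, 7.31, 7.54.
Mean = (7.54 + 7.31 + 6.56 + 7.31 + 7.54) / 5 = 36.260 / 5 = 7.252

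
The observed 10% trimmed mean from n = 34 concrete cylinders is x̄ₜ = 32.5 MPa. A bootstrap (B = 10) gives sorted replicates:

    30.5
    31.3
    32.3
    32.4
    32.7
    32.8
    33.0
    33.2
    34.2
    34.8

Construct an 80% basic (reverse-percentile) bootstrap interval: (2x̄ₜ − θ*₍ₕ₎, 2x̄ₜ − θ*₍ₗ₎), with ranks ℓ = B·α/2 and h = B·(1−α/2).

(30.8, 34.5)

Percentile endpoints at ranks 1 and 9: θ*₍1₎ = 30.5, θ*₍9₎ = 34.2.
Basic interval reflects these around x̄ₜ:
  lower = 2 × 32.5 − 34.2 = 30.8
  upper = 2 × 32.5 − 30.5 = 34.5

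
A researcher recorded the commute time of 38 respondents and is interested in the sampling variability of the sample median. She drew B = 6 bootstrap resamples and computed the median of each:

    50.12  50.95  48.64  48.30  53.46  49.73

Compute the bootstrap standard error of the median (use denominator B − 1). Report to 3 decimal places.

SE* = 1.869

Bootstrap SE is the standard deviation of the 6 replicate medians.
Mean of replicates: (50.12 + 50.95 + 48.64 + 48.30 + 53.46 + 49.73) / 6 = 301.2000 / 6 = 50.2000
Sum of squared deviations: (−0.0800)² + (+0.7500)² + (−1.5600)² + (−1.9000)² + (+3.2600)² + (−0.4700)² = 17.4610
Variance = 17.4610 / 5 = 3.4922
SE* = √3.4922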